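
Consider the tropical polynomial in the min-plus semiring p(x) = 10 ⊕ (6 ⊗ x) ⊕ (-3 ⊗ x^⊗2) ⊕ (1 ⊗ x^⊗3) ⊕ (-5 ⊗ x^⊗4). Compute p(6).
p(6) = 9

A tropical monomial a ⊗ x^⊗i evaluates to a + i · x. Evaluating each term at x = 6:
  Term 0 contributes 10 + 0 · 6 = 10
  Term 1 contributes 6 + 1 · 6 = 12
  Term 2 contributes -3 + 2 · 6 = 9
  Term 3 contributes 1 + 3 · 6 = 19
  Term 4 contributes -5 + 4 · 6 = 19
p(6) = ⊕ of these = min[10, 12, 9, 19, 19] = 9.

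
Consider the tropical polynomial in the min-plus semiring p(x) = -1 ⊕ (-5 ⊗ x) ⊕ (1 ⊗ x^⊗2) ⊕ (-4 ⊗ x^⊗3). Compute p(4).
p(4) = -1

A tropical monomial a ⊗ x^⊗i evaluates to a + i · x. Evaluating each term at x = 4:
  Term 0 contributes -1 + 0 · 4 = -1
  Term 1 contributes -5 + 1 · 4 = -1
  Term 2 contributes 1 + 2 · 4 = 9
  Term 3 contributes -4 + 3 · 4 = 8
p(4) = ⊕ of these = min[-1, -1, 9, 8] = -1.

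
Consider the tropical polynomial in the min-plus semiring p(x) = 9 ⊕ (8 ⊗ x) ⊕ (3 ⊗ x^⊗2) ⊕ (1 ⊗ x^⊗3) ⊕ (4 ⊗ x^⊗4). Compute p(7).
p(7) = 9

A tropical monomial a ⊗ x^⊗i evaluates to a + i · x. Evaluating each term at x = 7:
  Term 0 contributes 9 + 0 · 7 = 9
  Term 1 contributes 8 + 1 · 7 = 15
  Term 2 contributes 3 + 2 · 7 = 17
  Term 3 contributes 1 + 3 · 7 = 22
  Term 4 contributes 4 + 4 · 7 = 32
p(7) = ⊕ of these = min[9, 15, 17, 22, 32] = 9.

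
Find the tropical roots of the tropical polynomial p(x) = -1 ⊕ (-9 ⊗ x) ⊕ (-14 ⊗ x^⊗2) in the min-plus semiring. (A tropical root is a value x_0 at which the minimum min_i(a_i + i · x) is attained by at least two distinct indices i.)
Roots: {5, 8}

Each tropical root is a break point of the lower envelope of the lines y = a_i + i · x (there are 3 lines, with slopes 0, 1, ..., 2). Only the lines that attain the minimum somewhere contribute to roots; other lines are dominated. Here the surviving (envelope) indices are i = 2, i = 1, i = 0.
Intersections between consecutive envelope lines give the roots: for adjacent envelope indices i < j the intersection is x = (a_i − a_j) / (j − i). Reading off the sorted break points: {5, 8}.
Verification: at each break x_0, at least two indices attain the minimum of min_i(a_i + i · x_0).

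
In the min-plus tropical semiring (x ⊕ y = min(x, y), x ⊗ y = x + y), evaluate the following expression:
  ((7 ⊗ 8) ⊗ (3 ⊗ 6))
((7 ⊗ 8) ⊗ (3 ⊗ 6)) = 24

Expand innermost to outermost. Recall ⊕ takes the minimum of its arguments and ⊗ takes their sum. Working out the expression ((7 ⊗ 8) ⊗ (3 ⊗ 6)) gives 24.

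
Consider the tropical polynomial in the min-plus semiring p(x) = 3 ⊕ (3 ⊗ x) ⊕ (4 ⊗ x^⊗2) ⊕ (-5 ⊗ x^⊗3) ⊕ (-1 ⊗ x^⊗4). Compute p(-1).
p(-1) = -8

A tropical monomial a ⊗ x^⊗i evaluates to a + i · x. Evaluating each term at x = -1:
  Term 0 contributes 3 + 0 · -1 = 3
  Term 1 contributes 3 + 1 · -1 = 2
  Term 2 contributes 4 + 2 · -1 = 2
  Term 3 contributes -5 + 3 · -1 = -8
  Term 4 contributes -1 + 4 · -1 = -5
p(-1) = ⊕ of these = min[3, 2, 2, -8, -5] = -8.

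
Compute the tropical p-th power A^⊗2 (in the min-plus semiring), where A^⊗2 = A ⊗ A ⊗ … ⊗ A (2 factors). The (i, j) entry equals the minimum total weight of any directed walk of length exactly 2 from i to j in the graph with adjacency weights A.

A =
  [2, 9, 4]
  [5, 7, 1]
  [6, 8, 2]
A^⊗2 =
  [4, 11, 6]
  [7, 9, 3]
  [8, 10, 4]

Each entry (A^⊗2)_ij equals the minimum over all length-2 walks i = v_0 → v_1 → … → v_2 = j of Σ_t A[v_t][v_{t+1}]. For example, for (i, j) = (0, 2) we minimise over 3 possible intermediate vertex sequences; the minimum is 6, attained along the walk 0 → 0 → 2.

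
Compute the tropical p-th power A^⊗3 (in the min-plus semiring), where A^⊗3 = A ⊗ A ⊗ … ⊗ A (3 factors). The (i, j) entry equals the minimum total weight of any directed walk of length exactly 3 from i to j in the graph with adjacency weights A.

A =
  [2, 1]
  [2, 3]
A^⊗3 =
  [5, 4]
  [5, 5]

Each entry (A^⊗3)_ij equals the minimum over all length-3 walks i = v_0 → v_1 → … → v_3 = j of Σ_t A[v_t][v_{t+1}]. For example, for (i, j) = (0, 1) we minimise over 4 possible intermediate vertex sequences; the minimum is 4, attained along the walk 0 → 1 → 0 → 1.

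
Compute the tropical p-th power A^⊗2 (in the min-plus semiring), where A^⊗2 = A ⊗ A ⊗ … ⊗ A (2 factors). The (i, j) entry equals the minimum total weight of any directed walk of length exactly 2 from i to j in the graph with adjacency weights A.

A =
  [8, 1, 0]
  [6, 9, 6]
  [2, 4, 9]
A^⊗2 =
  [2, 4, 7]
  [8, 7, 6]
  [10, 3, 2]

Each entry (A^⊗2)_ij equals the minimum over all length-2 walks i = v_0 → v_1 → … → v_2 = j of Σ_t A[v_t][v_{t+1}]. For example, for (i, j) = (0, 2) we minimise over 3 possible intermediate vertex sequences; the minimum is 7, attained along the walk 0 → 1 → 2.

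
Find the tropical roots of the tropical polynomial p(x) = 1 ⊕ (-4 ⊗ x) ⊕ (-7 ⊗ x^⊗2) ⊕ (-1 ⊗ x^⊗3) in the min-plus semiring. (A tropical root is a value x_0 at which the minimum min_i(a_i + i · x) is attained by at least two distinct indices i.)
Roots: {-6, 3, 5}

Each tropical root is a break point of the lower envelope of the lines y = a_i + i · x (there are 4 lines, with slopes 0, 1, ..., 3). Only the lines that attain the minimum somewhere contribute to roots; other lines are dominated. Here the surviving (envelope) indices are i = 3, i = 2, i = 1, i = 0.
Intersections between consecutive envelope lines give the roots: for adjacent envelope indices i < j the intersection is x = (a_i − a_j) / (j − i). Reading off the sorted break points: {-6, 3, 5}.
Verification: at each break x_0, at least two indices attain the minimum of min_i(a_i + i · x_0).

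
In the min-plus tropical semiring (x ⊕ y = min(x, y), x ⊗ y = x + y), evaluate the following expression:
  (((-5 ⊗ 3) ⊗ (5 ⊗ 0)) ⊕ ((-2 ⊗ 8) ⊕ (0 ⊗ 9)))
(((-5 ⊗ 3) ⊗ (5 ⊗ 0)) ⊕ ((-2 ⊗ 8) ⊕ (0 ⊗ 9))) = 3

Expand innermost to outermost. Recall ⊕ takes the minimum of its arguments and ⊗ takes their sum. Working out the expression (((-5 ⊗ 3) ⊗ (5 ⊗ 0)) ⊕ ((-2 ⊗ 8) ⊕ (0 ⊗ 9))) gives 3.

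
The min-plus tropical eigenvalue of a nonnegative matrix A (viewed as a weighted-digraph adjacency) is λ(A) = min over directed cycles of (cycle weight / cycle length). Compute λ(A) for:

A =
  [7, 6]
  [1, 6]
λ(A) = 7/2

Enumerate directed cycles and compute their means (weight / length). Sample:
  cycle 0 → 0: weight = 7, length = 1, mean = 7/1 ≈ 7.000
  cycle 1 → 1: weight = 6, length = 1, mean = 6/1 ≈ 6.000
  cycle 0 → 1 → 0: weight = 7, length = 2, mean = 7/2 ≈ 3.500
  cycle 1 → 0 → 1: weight = 7, length = 2, mean = 7/2 ≈ 3.500
Minimum mean = 3.500, attained e.g. along the cycle 0 → 1 → 0 with weight 7 and length 2. So λ(A) = 7/2 = 7/2.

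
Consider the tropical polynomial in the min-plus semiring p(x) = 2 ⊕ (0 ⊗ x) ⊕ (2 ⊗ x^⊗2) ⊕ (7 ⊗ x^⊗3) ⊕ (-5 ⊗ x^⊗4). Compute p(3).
p(3) = 2

A tropical monomial a ⊗ x^⊗i evaluates to a + i · x. Evaluating each term at x = 3:
  Term 0 contributes 2 + 0 · 3 = 2
  Term 1 contributes 0 + 1 · 3 = 3
  Term 2 contributes 2 + 2 · 3 = 8
  Term 3 contributes 7 + 3 · 3 = 16
  Term 4 contributes -5 + 4 · 3 = 7
p(3) = ⊕ of these = min[2, 3, 8, 16, 7] = 2.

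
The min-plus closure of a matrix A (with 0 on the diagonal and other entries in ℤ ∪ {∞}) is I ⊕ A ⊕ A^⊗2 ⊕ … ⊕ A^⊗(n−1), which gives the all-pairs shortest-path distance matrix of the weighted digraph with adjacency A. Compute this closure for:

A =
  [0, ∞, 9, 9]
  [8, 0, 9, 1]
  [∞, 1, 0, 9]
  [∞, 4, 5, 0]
Closure =
  [0, 10, 9, 9]
  [8, 0, 6, 1]
  [9, 1, 0, 2]
  [12, 4, 5, 0]

This is the Floyd-Warshall all-pairs shortest-path computation. For each intermediate vertex k = 0, 1, …, 3, update dist[i][j] ← min(dist[i][j], dist[i][k] + dist[k][j]). The final matrix gives, for each (i, j), the minimum total weight of any directed path from i to j (possibly empty when i = j).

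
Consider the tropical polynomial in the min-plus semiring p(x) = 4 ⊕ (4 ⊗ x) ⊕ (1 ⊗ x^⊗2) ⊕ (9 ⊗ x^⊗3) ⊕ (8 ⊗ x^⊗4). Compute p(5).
p(5) = 4

A tropical monomial a ⊗ x^⊗i evaluates to a + i · x. Evaluating each term at x = 5:
  Term 0 contributes 4 + 0 · 5 = 4
  Term 1 contributes 4 + 1 · 5 = 9
  Term 2 contributes 1 + 2 · 5 = 11
  Term 3 contributes 9 + 3 · 5 = 24
  Term 4 contributes 8 + 4 · 5 = 28
p(5) = ⊕ of these = min[4, 9, 11, 24, 28] = 4.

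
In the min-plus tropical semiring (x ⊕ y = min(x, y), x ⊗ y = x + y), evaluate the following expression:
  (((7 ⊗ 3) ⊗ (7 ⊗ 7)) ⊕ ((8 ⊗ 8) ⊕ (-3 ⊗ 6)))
(((7 ⊗ 3) ⊗ (7 ⊗ 7)) ⊕ ((8 ⊗ 8) ⊕ (-3 ⊗ 6))) = 3

Expand innermost to outermost. Recall ⊕ takes the minimum of its arguments and ⊗ takes their sum. Working out the expression (((7 ⊗ 3) ⊗ (7 ⊗ 7)) ⊕ ((8 ⊗ 8) ⊕ (-3 ⊗ 6))) gives 3.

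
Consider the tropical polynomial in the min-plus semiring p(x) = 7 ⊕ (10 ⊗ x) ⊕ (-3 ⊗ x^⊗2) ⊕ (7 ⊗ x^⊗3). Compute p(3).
p(3) = 3

A tropical monomial a ⊗ x^⊗i evaluates to a + i · x. Evaluating each term at x = 3:
  Term 0 contributes 7 + 0 · 3 = 7
  Term 1 contributes 10 + 1 · 3 = 13
  Term 2 contributes -3 + 2 · 3 = 3
  Term 3 contributes 7 + 3 · 3 = 16
p(3) = ⊕ of these = min[7, 13, 3, 16] = 3.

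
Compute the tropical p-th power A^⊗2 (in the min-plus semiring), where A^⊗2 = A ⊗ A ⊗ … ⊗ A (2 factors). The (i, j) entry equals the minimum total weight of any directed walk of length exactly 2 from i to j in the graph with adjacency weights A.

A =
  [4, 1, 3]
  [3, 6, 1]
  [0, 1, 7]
A^⊗2 =
  [3, 4, 2]
  [1, 2, 6]
  [4, 1, 2]

Each entry (A^⊗2)_ij equals the minimum over all length-2 walks i = v_0 → v_1 → … → v_2 = j of Σ_t A[v_t][v_{t+1}]. For example, for (i, j) = (0, 2) we minimise over 3 possible intermediate vertex sequences; the minimum is 2, attained along the walk 0 → 1 → 2.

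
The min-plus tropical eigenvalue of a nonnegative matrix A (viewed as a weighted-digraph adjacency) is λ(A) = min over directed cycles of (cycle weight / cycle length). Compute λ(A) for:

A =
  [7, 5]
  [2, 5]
λ(A) = 7/2

Enumerate directed cycles and compute their means (weight / length). Sample:
  cycle 0 → 0: weight = 7, length = 1, mean = 7/1 ≈ 7.000
  cycle 1 → 1: weight = 5, length = 1, mean = 5/1 ≈ 5.000
  cycle 0 → 1 → 0: weight = 7, length = 2, mean = 7/2 ≈ 3.500
  cycle 1 → 0 → 1: weight = 7, length = 2, mean = 7/2 ≈ 3.500
Minimum mean = 3.500, attained e.g. along the cycle 0 → 1 → 0 with weight 7 and length 2. So λ(A) = 7/2 = 7/2.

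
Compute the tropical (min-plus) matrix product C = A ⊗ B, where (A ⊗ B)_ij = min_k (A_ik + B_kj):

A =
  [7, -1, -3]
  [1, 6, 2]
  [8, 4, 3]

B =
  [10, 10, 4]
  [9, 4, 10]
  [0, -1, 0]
A ⊗ B =
  [-3, -4, -3]
  [2, 1, 2]
  [3, 2, 3]

Apply the min-plus product entry-by-entry:
  C[0][0] = min over k of (A[0][0] + B[0][0] = 7 + 10 = 17, A[0][1] + B[1][0] = -1 + 9 = 8, A[0][2] + B[2][0] = -3 + 0 = -3) = -3 (attained at k = 2)
  C[0][1] = min over k of (A[0][0] + B[0][1] = 7 + 10 = 17, A[0][1] + B[1][1] = -1 + 4 = 3, A[0][2] + B[2][1] = -3 + -1 = -4) = -4 (attained at k = 2)
  C[0][2] = min over k of (A[0][0] + B[0][2] = 7 + 4 = 11, A[0][1] + B[1][2] = -1 + 10 = 9, A[0][2] + B[2][2] = -3 + 0 = -3) = -3 (attained at k = 2)
  C[1][0] = min over k of (A[1][0] + B[0][0] = 1 + 10 = 11, A[1][1] + B[1][0] = 6 + 9 = 15, A[1][2] + B[2][0] = 2 + 0 = 2) = 2 (attained at k = 2)
  C[1][1] = min over k of (A[1][0] + B[0][1] = 1 + 10 = 11, A[1][1] + B[1][1] = 6 + 4 = 10, A[1][2] + B[2][1] = 2 + -1 = 1) = 1 (attained at k = 2)
  C[1][2] = min over k of (A[1][0] + B[0][2] = 1 + 4 = 5, A[1][1] + B[1][2] = 6 + 10 = 16, A[1][2] + B[2][2] = 2 + 0 = 2) = 2 (attained at k = 2)
  C[2][0] = min over k of (A[2][0] + B[0][0] = 8 + 10 = 18, A[2][1] + B[1][0] = 4 + 9 = 13, A[2][2] + B[2][0] = 3 + 0 = 3) = 3 (attained at k = 2)
  C[2][1] = min over k of (A[2][0] + B[0][1] = 8 + 10 = 18, A[2][1] + B[1][1] = 4 + 4 = 8, A[2][2] + B[2][1] = 3 + -1 = 2) = 2 (attained at k = 2)
  C[2][2] = min over k of (A[2][0] + B[0][2] = 8 + 4 = 12, A[2][1] + B[1][2] = 4 + 10 = 14, A[2][2] + B[2][2] = 3 + 0 = 3) = 3 (attained at k = 2)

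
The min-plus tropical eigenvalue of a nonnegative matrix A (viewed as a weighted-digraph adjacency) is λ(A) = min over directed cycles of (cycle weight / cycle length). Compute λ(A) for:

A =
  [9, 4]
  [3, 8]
λ(A) = 7/2

Enumerate directed cycles and compute their means (weight / length). Sample:
  cycle 0 → 0: weight = 9, length = 1, mean = 9/1 ≈ 9.000
  cycle 1 → 1: weight = 8, length = 1, mean = 8/1 ≈ 8.000
  cycle 0 → 1 → 0: weight = 7, length = 2, mean = 7/2 ≈ 3.500
  cycle 1 → 0 → 1: weight = 7, length = 2, mean = 7/2 ≈ 3.500
Minimum mean = 3.500, attained e.g. along the cycle 0 → 1 → 0 with weight 7 and length 2. So λ(A) = 7/2 = 7/2.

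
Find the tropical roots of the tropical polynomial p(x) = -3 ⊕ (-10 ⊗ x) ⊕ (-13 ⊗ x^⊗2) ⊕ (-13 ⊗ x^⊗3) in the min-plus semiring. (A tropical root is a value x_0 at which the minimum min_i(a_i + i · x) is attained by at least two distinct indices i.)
Roots: {0, 3, 7}

Each tropical root is a break point of the lower envelope of the lines y = a_i + i · x (there are 4 lines, with slopes 0, 1, ..., 3). Only the lines that attain the minimum somewhere contribute to roots; other lines are dominated. Here the surviving (envelope) indices are i = 3, i = 2, i = 1, i = 0.
Intersections between consecutive envelope lines give the roots: for adjacent envelope indices i < j the intersection is x = (a_i − a_j) / (j − i). Reading off the sorted break points: {0, 3, 7}.
Verification: at each break x_0, at least two indices attain the minimum of min_i(a_i + i · x_0).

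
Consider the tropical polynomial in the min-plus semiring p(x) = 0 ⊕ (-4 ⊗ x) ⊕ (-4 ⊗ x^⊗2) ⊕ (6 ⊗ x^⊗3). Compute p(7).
p(7) = 0

A tropical monomial a ⊗ x^⊗i evaluates to a + i · x. Evaluating each term at x = 7:
  Term 0 contributes 0 + 0 · 7 = 0
  Term 1 contributes -4 + 1 · 7 = 3
  Term 2 contributes -4 + 2 · 7 = 10
  Term 3 contributes 6 + 3 · 7 = 27
p(7) = ⊕ of these = min[0, 3, 10, 27] = 0.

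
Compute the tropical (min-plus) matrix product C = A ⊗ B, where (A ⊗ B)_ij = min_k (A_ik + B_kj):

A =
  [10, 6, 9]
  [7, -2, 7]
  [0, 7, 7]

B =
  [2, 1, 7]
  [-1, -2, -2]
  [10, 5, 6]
A ⊗ B =
  [5, 4, 4]
  [-3, -4, -4]
  [2, 1, 5]

Apply the min-plus product entry-by-entry:
  C[0][0] = min over k of (A[0][0] + B[0][0] = 10 + 2 = 12, A[0][1] + B[1][0] = 6 + -1 = 5, A[0][2] + B[2][0] = 9 + 10 = 19) = 5 (attained at k = 1)
  C[0][1] = min over k of (A[0][0] + B[0][1] = 10 + 1 = 11, A[0][1] + B[1][1] = 6 + -2 = 4, A[0][2] + B[2][1] = 9 + 5 = 14) = 4 (attained at k = 1)
  C[0][2] = min over k of (A[0][0] + B[0][2] = 10 + 7 = 17, A[0][1] + B[1][2] = 6 + -2 = 4, A[0][2] + B[2][2] = 9 + 6 = 15) = 4 (attained at k = 1)
  C[1][0] = min over k of (A[1][0] + B[0][0] = 7 + 2 = 9, A[1][1] + B[1][0] = -2 + -1 = -3, A[1][2] + B[2][0] = 7 + 10 = 17) = -3 (attained at k = 1)
  C[1][1] = min over k of (A[1][0] + B[0][1] = 7 + 1 = 8, A[1][1] + B[1][1] = -2 + -2 = -4, A[1][2] + B[2][1] = 7 + 5 = 12) = -4 (attained at k = 1)
  C[1][2] = min over k of (A[1][0] + B[0][2] = 7 + 7 = 14, A[1][1] + B[1][2] = -2 + -2 = -4, A[1][2] + B[2][2] = 7 + 6 = 13) = -4 (attained at k = 1)
  C[2][0] = min over k of (A[2][0] + B[0][0] = 0 + 2 = 2, A[2][1] + B[1][0] = 7 + -1 = 6, A[2][2] + B[2][0] = 7 + 10 = 17) = 2 (attained at k = 0)
  C[2][1] = min over k of (A[2][0] + B[0][1] = 0 + 1 = 1, A[2][1] + B[1][1] = 7 + -2 = 5, A[2][2] + B[2][1] = 7 + 5 = 12) = 1 (attained at k = 0)
  C[2][2] = min over k of (A[2][0] + B[0][2] = 0 + 7 = 7, A[2][1] + B[1][2] = 7 + -2 = 5, A[2][2] + B[2][2] = 7 + 6 = 13) = 5 (attained at k = 1)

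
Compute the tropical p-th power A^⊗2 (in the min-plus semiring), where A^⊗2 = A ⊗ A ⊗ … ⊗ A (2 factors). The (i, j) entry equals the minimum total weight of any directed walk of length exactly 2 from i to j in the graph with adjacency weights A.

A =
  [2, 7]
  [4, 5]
A^⊗2 =
  [4, 9]
  [6, 10]

Each entry (A^⊗2)_ij equals the minimum over all length-2 walks i = v_0 → v_1 → … → v_2 = j of Σ_t A[v_t][v_{t+1}]. For example, for (i, j) = (0, 1) we minimise over 2 possible intermediate vertex sequences; the minimum is 9, attained along the walk 0 → 0 → 1.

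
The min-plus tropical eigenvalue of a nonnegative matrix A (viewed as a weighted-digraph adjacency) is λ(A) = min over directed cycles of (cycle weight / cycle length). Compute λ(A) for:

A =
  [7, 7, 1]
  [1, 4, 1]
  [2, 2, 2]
λ(A) = 4/3

Enumerate directed cycles and compute their means (weight / length). Sample:
  cycle 0 → 0: weight = 7, length = 1, mean = 7/1 ≈ 7.000
  cycle 1 → 1: weight = 4, length = 1, mean = 4/1 ≈ 4.000
  cycle 2 → 2: weight = 2, length = 1, mean = 2/1 ≈ 2.000
  cycle 0 → 1 → 0: weight = 8, length = 2, mean = 8/2 ≈ 4.000
  cycle 0 → 2 → 0: weight = 3, length = 2, mean = 3/2 ≈ 1.500
  cycle 1 → 0 → 1: weight = 8, length = 2, mean = 8/2 ≈ 4.000
Minimum mean = 1.333, attained e.g. along the cycle 0 → 2 → 1 → 0 with weight 4 and length 3. So λ(A) = 4/3 = 4/3.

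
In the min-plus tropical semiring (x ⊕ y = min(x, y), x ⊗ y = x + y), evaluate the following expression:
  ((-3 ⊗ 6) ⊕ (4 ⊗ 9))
((-3 ⊗ 6) ⊕ (4 ⊗ 9)) = 3

Expand innermost to outermost. Recall ⊕ takes the minimum of its arguments and ⊗ takes their sum. Working out the expression ((-3 ⊗ 6) ⊕ (4 ⊗ 9)) gives 3.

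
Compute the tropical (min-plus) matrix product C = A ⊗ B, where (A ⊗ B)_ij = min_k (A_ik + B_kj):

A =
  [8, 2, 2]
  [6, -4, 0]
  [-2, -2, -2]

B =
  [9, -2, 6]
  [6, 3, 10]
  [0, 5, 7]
A ⊗ B =
  [2, 5, 9]
  [0, -1, 6]
  [-2, -4, 4]

Apply the min-plus product entry-by-entry:
  C[0][0] = min over k of (A[0][0] + B[0][0] = 8 + 9 = 17, A[0][1] + B[1][0] = 2 + 6 = 8, A[0][2] + B[2][0] = 2 + 0 = 2) = 2 (attained at k = 2)
  C[0][1] = min over k of (A[0][0] + B[0][1] = 8 + -2 = 6, A[0][1] + B[1][1] = 2 + 3 = 5, A[0][2] + B[2][1] = 2 + 5 = 7) = 5 (attained at k = 1)
  C[0][2] = min over k of (A[0][0] + B[0][2] = 8 + 6 = 14, A[0][1] + B[1][2] = 2 + 10 = 12, A[0][2] + B[2][2] = 2 + 7 = 9) = 9 (attained at k = 2)
  C[1][0] = min over k of (A[1][0] + B[0][0] = 6 + 9 = 15, A[1][1] + B[1][0] = -4 + 6 = 2, A[1][2] + B[2][0] = 0 + 0 = 0) = 0 (attained at k = 2)
  C[1][1] = min over k of (A[1][0] + B[0][1] = 6 + -2 = 4, A[1][1] + B[1][1] = -4 + 3 = -1, A[1][2] + B[2][1] = 0 + 5 = 5) = -1 (attained at k = 1)
  C[1][2] = min over k of (A[1][0] + B[0][2] = 6 + 6 = 12, A[1][1] + B[1][2] = -4 + 10 = 6, A[1][2] + B[2][2] = 0 + 7 = 7) = 6 (attained at k = 1)
  C[2][0] = min over k of (A[2][0] + B[0][0] = -2 + 9 = 7, A[2][1] + B[1][0] = -2 + 6 = 4, A[2][2] + B[2][0] = -2 + 0 = -2) = -2 (attained at k = 2)
  C[2][1] = min over k of (A[2][0] + B[0][1] = -2 + -2 = -4, A[2][1] + B[1][1] = -2 + 3 = 1, A[2][2] + B[2][1] = -2 + 5 = 3) = -4 (attained at k = 0)
  C[2][2] = min over k of (A[2][0] + B[0][2] = -2 + 6 = 4, A[2][1] + B[1][2] = -2 + 10 = 8, A[2][2] + B[2][2] = -2 + 7 = 5) = 4 (attained at k = 0)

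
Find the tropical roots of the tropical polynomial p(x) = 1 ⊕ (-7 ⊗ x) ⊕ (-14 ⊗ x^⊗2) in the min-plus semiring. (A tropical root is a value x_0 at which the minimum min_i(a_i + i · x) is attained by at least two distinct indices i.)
Roots: {7, 8}

Each tropical root is a break point of the lower envelope of the lines y = a_i + i · x (there are 3 lines, with slopes 0, 1, ..., 2). Only the lines that attain the minimum somewhere contribute to roots; other lines are dominated. Here the surviving (envelope) indices are i = 2, i = 1, i = 0.
Intersections between consecutive envelope lines give the roots: for adjacent envelope indices i < j the intersection is x = (a_i − a_j) / (j − i). Reading off the sorted break points: {7, 8}.
Verification: at each break x_0, at least two indices attain the minimum of min_i(a_i + i · x_0).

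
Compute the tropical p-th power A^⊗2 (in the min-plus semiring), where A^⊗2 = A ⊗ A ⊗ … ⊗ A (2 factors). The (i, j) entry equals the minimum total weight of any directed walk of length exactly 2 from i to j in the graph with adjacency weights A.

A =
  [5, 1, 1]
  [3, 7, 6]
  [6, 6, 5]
A^⊗2 =
  [4, 6, 6]
  [8, 4, 4]
  [9, 7, 7]

Each entry (A^⊗2)_ij equals the minimum over all length-2 walks i = v_0 → v_1 → … → v_2 = j of Σ_t A[v_t][v_{t+1}]. For example, for (i, j) = (0, 2) we minimise over 3 possible intermediate vertex sequences; the minimum is 6, attained along the walk 0 → 0 → 2.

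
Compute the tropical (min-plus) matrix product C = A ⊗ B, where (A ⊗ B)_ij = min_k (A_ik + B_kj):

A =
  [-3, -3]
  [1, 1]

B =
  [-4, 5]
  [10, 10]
A ⊗ B =
  [-7, 2]
  [-3, 6]

Apply the min-plus product entry-by-entry:
  C[0][0] = min over k of (A[0][0] + B[0][0] = -3 + -4 = -7, A[0][1] + B[1][0] = -3 + 10 = 7) = -7 (attained at k = 0)
  C[0][1] = min over k of (A[0][0] + B[0][1] = -3 + 5 = 2, A[0][1] + B[1][1] = -3 + 10 = 7) = 2 (attained at k = 0)
  C[1][0] = min over k of (A[1][0] + B[0][0] = 1 + -4 = -3, A[1][1] + B[1][0] = 1 + 10 = 11) = -3 (attained at k = 0)
  C[1][1] = min over k of (A[1][0] + B[0][1] = 1 + 5 = 6, A[1][1] + B[1][1] = 1 + 10 = 11) = 6 (attained at k = 0)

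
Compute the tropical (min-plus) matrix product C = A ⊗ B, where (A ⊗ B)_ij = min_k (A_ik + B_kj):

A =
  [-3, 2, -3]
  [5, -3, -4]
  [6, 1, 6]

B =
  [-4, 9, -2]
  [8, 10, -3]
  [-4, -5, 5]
A ⊗ B =
  [-7, -8, -5]
  [-8, -9, -6]
  [2, 1, -2]

Apply the min-plus product entry-by-entry:
  C[0][0] = min over k of (A[0][0] + B[0][0] = -3 + -4 = -7, A[0][1] + B[1][0] = 2 + 8 = 10, A[0][2] + B[2][0] = -3 + -4 = -7) = -7 (attained at k = 0)
  C[0][1] = min over k of (A[0][0] + B[0][1] = -3 + 9 = 6, A[0][1] + B[1][1] = 2 + 10 = 12, A[0][2] + B[2][1] = -3 + -5 = -8) = -8 (attained at k = 2)
  C[0][2] = min over k of (A[0][0] + B[0][2] = -3 + -2 = -5, A[0][1] + B[1][2] = 2 + -3 = -1, A[0][2] + B[2][2] = -3 + 5 = 2) = -5 (attained at k = 0)
  C[1][0] = min over k of (A[1][0] + B[0][0] = 5 + -4 = 1, A[1][1] + B[1][0] = -3 + 8 = 5, A[1][2] + B[2][0] = -4 + -4 = -8) = -8 (attained at k = 2)
  C[1][1] = min over k of (A[1][0] + B[0][1] = 5 + 9 = 14, A[1][1] + B[1][1] = -3 + 10 = 7, A[1][2] + B[2][1] = -4 + -5 = -9) = -9 (attained at k = 2)
  C[1][2] = min over k of (A[1][0] + B[0][2] = 5 + -2 = 3, A[1][1] + B[1][2] = -3 + -3 = -6, A[1][2] + B[2][2] = -4 + 5 = 1) = -6 (attained at k = 1)
  C[2][0] = min over k of (A[2][0] + B[0][0] = 6 + -4 = 2, A[2][1] + B[1][0] = 1 + 8 = 9, A[2][2] + B[2][0] = 6 + -4 = 2) = 2 (attained at k = 0)
  C[2][1] = min over k of (A[2][0] + B[0][1] = 6 + 9 = 15, A[2][1] + B[1][1] = 1 + 10 = 11, A[2][2] + B[2][1] = 6 + -5 = 1) = 1 (attained at k = 2)
  C[2][2] = min over k of (A[2][0] + B[0][2] = 6 + -2 = 4, A[2][1] + B[1][2] = 1 + -3 = -2, A[2][2] + B[2][2] = 6 + 5 = 11) = -2 (attained at k = 1)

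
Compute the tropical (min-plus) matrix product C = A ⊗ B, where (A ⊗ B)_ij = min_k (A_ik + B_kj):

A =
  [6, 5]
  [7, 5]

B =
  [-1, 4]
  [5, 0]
A ⊗ B =
  [5, 5]
  [6, 5]

Apply the min-plus product entry-by-entry:
  C[0][0] = min over k of (A[0][0] + B[0][0] = 6 + -1 = 5, A[0][1] + B[1][0] = 5 + 5 = 10) = 5 (attained at k = 0)
  C[0][1] = min over k of (A[0][0] + B[0][1] = 6 + 4 = 10, A[0][1] + B[1][1] = 5 + 0 = 5) = 5 (attained at k = 1)
  C[1][0] = min over k of (A[1][0] + B[0][0] = 7 + -1 = 6, A[1][1] + B[1][0] = 5 + 5 = 10) = 6 (attained at k = 0)
  C[1][1] = min over k of (A[1][0] + B[0][1] = 7 + 4 = 11, A[1][1] + B[1][1] = 5 + 0 = 5) = 5 (attained at k = 1)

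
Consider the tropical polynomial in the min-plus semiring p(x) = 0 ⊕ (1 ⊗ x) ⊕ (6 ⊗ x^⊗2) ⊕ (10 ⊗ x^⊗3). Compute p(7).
p(7) = 0

A tropical monomial a ⊗ x^⊗i evaluates to a + i · x. Evaluating each term at x = 7:
  Term 0 contributes 0 + 0 · 7 = 0
  Term 1 contributes 1 + 1 · 7 = 8
  Term 2 contributes 6 + 2 · 7 = 20
  Term 3 contributes 10 + 3 · 7 = 31
p(7) = ⊕ of these = min[0, 8, 20, 31] = 0.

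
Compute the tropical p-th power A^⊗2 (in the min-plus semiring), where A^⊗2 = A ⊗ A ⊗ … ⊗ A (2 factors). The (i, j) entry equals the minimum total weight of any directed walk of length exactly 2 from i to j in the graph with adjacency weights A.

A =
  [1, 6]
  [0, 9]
A^⊗2 =
  [2, 7]
  [1, 6]

Each entry (A^⊗2)_ij equals the minimum over all length-2 walks i = v_0 → v_1 → … → v_2 = j of Σ_t A[v_t][v_{t+1}]. For example, for (i, j) = (0, 1) we minimise over 2 possible intermediate vertex sequences; the minimum is 7, attained along the walk 0 → 0 → 1.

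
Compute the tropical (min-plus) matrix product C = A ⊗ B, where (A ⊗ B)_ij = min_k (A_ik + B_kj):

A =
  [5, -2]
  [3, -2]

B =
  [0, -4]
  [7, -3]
A ⊗ B =
  [5, -5]
  [3, -5]

Apply the min-plus product entry-by-entry:
  C[0][0] = min over k of (A[0][0] + B[0][0] = 5 + 0 = 5, A[0][1] + B[1][0] = -2 + 7 = 5) = 5 (attained at k = 0)
  C[0][1] = min over k of (A[0][0] + B[0][1] = 5 + -4 = 1, A[0][1] + B[1][1] = -2 + -3 = -5) = -5 (attained at k = 1)
  C[1][0] = min over k of (A[1][0] + B[0][0] = 3 + 0 = 3, A[1][1] + B[1][0] = -2 + 7 = 5) = 3 (attained at k = 0)
  C[1][1] = min over k of (A[1][0] + B[0][1] = 3 + -4 = -1, A[1][1] + B[1][1] = -2 + -3 = -5) = -5 (attained at k = 1)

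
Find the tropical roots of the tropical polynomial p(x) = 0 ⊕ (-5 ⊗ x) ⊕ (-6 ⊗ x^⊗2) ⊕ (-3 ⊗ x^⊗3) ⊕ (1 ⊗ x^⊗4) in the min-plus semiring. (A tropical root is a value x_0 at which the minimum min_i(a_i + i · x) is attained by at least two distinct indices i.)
Roots: {-4, -3, 1, 5}

Each tropical root is a break point of the lower envelope of the lines y = a_i + i · x (there are 5 lines, with slopes 0, 1, ..., 4). Only the lines that attain the minimum somewhere contribute to roots; other lines are dominated. Here the surviving (envelope) indices are i = 4, i = 3, i = 2, i = 1, i = 0.
Intersections between consecutive envelope lines give the roots: for adjacent envelope indices i < j the intersection is x = (a_i − a_j) / (j − i). Reading off the sorted break points: {-4, -3, 1, 5}.
Verification: at each break x_0, at least two indices attain the minimum of min_i(a_i + i · x_0).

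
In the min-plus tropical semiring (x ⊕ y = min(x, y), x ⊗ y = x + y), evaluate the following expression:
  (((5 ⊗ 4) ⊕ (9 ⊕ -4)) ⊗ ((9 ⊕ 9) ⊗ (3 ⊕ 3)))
(((5 ⊗ 4) ⊕ (9 ⊕ -4)) ⊗ ((9 ⊕ 9) ⊗ (3 ⊕ 3))) = 8

Expand innermost to outermost. Recall ⊕ takes the minimum of its arguments and ⊗ takes their sum. Working out the expression (((5 ⊗ 4) ⊕ (9 ⊕ -4)) ⊗ ((9 ⊕ 9) ⊗ (3 ⊕ 3))) gives 8.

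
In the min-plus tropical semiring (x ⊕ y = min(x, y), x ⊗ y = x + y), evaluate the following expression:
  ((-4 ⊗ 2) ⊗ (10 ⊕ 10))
((-4 ⊗ 2) ⊗ (10 ⊕ 10)) = 8

Expand innermost to outermost. Recall ⊕ takes the minimum of its arguments and ⊗ takes their sum. Working out the expression ((-4 ⊗ 2) ⊗ (10 ⊕ 10)) gives 8.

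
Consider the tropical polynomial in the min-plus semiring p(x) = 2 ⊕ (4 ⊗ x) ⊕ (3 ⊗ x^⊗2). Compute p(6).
p(6) = 2

A tropical monomial a ⊗ x^⊗i evaluates to a + i · x. Evaluating each term at x = 6:
  Term 0 contributes 2 + 0 · 6 = 2
  Term 1 contributes 4 + 1 · 6 = 10
  Term 2 contributes 3 + 2 · 6 = 15
p(6) = ⊕ of these = min[2, 10, 15] = 2.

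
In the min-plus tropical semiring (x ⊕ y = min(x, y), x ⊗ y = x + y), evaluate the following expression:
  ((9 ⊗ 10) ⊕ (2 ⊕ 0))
((9 ⊗ 10) ⊕ (2 ⊕ 0)) = 0

Expand innermost to outermost. Recall ⊕ takes the minimum of its arguments and ⊗ takes their sum. Working out the expression ((9 ⊗ 10) ⊕ (2 ⊕ 0)) gives 0.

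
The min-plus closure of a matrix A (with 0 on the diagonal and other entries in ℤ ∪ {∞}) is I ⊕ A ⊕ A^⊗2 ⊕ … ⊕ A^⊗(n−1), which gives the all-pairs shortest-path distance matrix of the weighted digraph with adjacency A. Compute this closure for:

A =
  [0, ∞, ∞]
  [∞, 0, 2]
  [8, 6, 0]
Closure =
  [0, ∞, ∞]
  [10, 0, 2]
  [8, 6, 0]

This is the Floyd-Warshall all-pairs shortest-path computation. For each intermediate vertex k = 0, 1, …, 2, update dist[i][j] ← min(dist[i][j], dist[i][k] + dist[k][j]). The final matrix gives, for each (i, j), the minimum total weight of any directed path from i to j (possibly empty when i = j).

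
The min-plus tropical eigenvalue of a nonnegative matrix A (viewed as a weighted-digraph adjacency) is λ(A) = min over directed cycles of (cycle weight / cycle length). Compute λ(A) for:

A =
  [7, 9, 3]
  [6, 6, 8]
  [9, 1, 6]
λ(A) = 10/3

Enumerate directed cycles and compute their means (weight / length). Sample:
  cycle 0 → 0: weight = 7, length = 1, mean = 7/1 ≈ 7.000
  cycle 1 → 1: weight = 6, length = 1, mean = 6/1 ≈ 6.000
  cycle 2 → 2: weight = 6, length = 1, mean = 6/1 ≈ 6.000
  cycle 0 → 1 → 0: weight = 15, length = 2, mean = 15/2 ≈ 7.500
  cycle 0 → 2 → 0: weight = 12, length = 2, mean = 12/2 ≈ 6.000
  cycle 1 → 0 → 1: weight = 15, length = 2, mean = 15/2 ≈ 7.500
Minimum mean = 3.333, attained e.g. along the cycle 0 → 2 → 1 → 0 with weight 10 and length 3. So λ(A) = 10/3 = 10/3.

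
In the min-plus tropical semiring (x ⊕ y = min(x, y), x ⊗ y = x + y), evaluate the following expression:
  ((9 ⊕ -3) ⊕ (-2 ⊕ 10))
((9 ⊕ -3) ⊕ (-2 ⊕ 10)) = -3

Expand innermost to outermost. Recall ⊕ takes the minimum of its arguments and ⊗ takes their sum. Working out the expression ((9 ⊕ -3) ⊕ (-2 ⊕ 10)) gives -3.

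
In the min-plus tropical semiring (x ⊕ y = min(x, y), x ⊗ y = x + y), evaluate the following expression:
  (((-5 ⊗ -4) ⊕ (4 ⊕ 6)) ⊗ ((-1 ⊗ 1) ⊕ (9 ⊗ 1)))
(((-5 ⊗ -4) ⊕ (4 ⊕ 6)) ⊗ ((-1 ⊗ 1) ⊕ (9 ⊗ 1))) = -9

Expand innermost to outermost. Recall ⊕ takes the minimum of its arguments and ⊗ takes their sum. Working out the expression (((-5 ⊗ -4) ⊕ (4 ⊕ 6)) ⊗ ((-1 ⊗ 1) ⊕ (9 ⊗ 1))) gives -9.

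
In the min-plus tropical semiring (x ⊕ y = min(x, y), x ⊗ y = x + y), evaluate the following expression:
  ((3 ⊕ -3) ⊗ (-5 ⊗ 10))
((3 ⊕ -3) ⊗ (-5 ⊗ 10)) = 2

Expand innermost to outermost. Recall ⊕ takes the minimum of its arguments and ⊗ takes their sum. Working out the expression ((3 ⊕ -3) ⊗ (-5 ⊗ 10)) gives 2.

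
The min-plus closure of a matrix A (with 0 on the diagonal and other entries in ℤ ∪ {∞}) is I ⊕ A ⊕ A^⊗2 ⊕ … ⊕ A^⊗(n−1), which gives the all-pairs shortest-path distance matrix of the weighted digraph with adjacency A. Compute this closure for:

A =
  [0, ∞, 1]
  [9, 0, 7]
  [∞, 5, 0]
Closure =
  [0, 6, 1]
  [9, 0, 7]
  [14, 5, 0]

This is the Floyd-Warshall all-pairs shortest-path computation. For each intermediate vertex k = 0, 1, …, 2, update dist[i][j] ← min(dist[i][j], dist[i][k] + dist[k][j]). The final matrix gives, for each (i, j), the minimum total weight of any directed path from i to j (possibly empty when i = j).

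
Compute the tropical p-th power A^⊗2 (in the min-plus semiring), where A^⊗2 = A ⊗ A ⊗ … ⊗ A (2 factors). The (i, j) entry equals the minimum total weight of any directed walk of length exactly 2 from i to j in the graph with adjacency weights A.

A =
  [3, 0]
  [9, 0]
A^⊗2 =
  [6, 0]
  [9, 0]

Each entry (A^⊗2)_ij equals the minimum over all length-2 walks i = v_0 → v_1 → … → v_2 = j of Σ_t A[v_t][v_{t+1}]. For example, for (i, j) = (0, 1) we minimise over 2 possible intermediate vertex sequences; the minimum is 0, attained along the walk 0 → 1 → 1.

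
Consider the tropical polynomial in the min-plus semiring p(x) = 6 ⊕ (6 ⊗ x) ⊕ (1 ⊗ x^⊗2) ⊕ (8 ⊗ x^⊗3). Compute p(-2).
p(-2) = -3

A tropical monomial a ⊗ x^⊗i evaluates to a + i · x. Evaluating each term at x = -2:
  Term 0 contributes 6 + 0 · -2 = 6
  Term 1 contributes 6 + 1 · -2 = 4
  Term 2 contributes 1 + 2 · -2 = -3
  Term 3 contributes 8 + 3 · -2 = 2
p(-2) = ⊕ of these = min[6, 4, -3, 2] = -3.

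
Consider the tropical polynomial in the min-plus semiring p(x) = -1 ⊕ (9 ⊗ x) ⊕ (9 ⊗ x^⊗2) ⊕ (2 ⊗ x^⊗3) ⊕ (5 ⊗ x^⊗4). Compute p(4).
p(4) = -1

A tropical monomial a ⊗ x^⊗i evaluates to a + i · x. Evaluating each term at x = 4:
  Term 0 contributes -1 + 0 · 4 = -1
  Term 1 contributes 9 + 1 · 4 = 13
  Term 2 contributes 9 + 2 · 4 = 17
  Term 3 contributes 2 + 3 · 4 = 14
  Term 4 contributes 5 + 4 · 4 = 21
p(4) = ⊕ of these = min[-1, 13, 17, 14, 21] = -1.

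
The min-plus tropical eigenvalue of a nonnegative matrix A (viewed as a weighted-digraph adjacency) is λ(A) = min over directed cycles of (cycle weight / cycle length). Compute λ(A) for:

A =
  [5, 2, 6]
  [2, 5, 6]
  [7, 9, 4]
λ(A) = 2

Enumerate directed cycles and compute their means (weight / length). Sample:
  cycle 0 → 0: weight = 5, length = 1, mean = 5/1 ≈ 5.000
  cycle 1 → 1: weight = 5, length = 1, mean = 5/1 ≈ 5.000
  cycle 2 → 2: weight = 4, length = 1, mean = 4/1 ≈ 4.000
  cycle 0 → 1 → 0: weight = 4, length = 2, mean = 4/2 ≈ 2.000
  cycle 0 → 2 → 0: weight = 13, length = 2, mean = 13/2 ≈ 6.500
  cycle 1 → 0 → 1: weight = 4, length = 2, mean = 4/2 ≈ 2.000
Minimum mean = 2.000, attained e.g. along the cycle 0 → 1 → 0 with weight 4 and length 2. So λ(A) = 4/2 = 2.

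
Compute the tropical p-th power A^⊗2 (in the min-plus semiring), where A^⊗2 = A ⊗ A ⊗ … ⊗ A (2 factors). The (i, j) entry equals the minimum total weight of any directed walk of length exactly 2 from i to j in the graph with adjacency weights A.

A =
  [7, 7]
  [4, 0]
A^⊗2 =
  [11, 7]
  [4, 0]

Each entry (A^⊗2)_ij equals the minimum over all length-2 walks i = v_0 → v_1 → … → v_2 = j of Σ_t A[v_t][v_{t+1}]. For example, for (i, j) = (0, 1) we minimise over 2 possible intermediate vertex sequences; the minimum is 7, attained along the walk 0 → 1 → 1.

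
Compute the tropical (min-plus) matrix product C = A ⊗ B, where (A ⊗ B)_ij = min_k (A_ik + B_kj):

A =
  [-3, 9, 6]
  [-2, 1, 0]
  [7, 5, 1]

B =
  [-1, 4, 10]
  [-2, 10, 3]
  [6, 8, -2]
A ⊗ B =
  [-4, 1, 4]
  [-3, 2, -2]
  [3, 9, -1]

Apply the min-plus product entry-by-entry:
  C[0][0] = min over k of (A[0][0] + B[0][0] = -3 + -1 = -4, A[0][1] + B[1][0] = 9 + -2 = 7, A[0][2] + B[2][0] = 6 + 6 = 12) = -4 (attained at k = 0)
  C[0][1] = min over k of (A[0][0] + B[0][1] = -3 + 4 = 1, A[0][1] + B[1][1] = 9 + 10 = 19, A[0][2] + B[2][1] = 6 + 8 = 14) = 1 (attained at k = 0)
  C[0][2] = min over k of (A[0][0] + B[0][2] = -3 + 10 = 7, A[0][1] + B[1][2] = 9 + 3 = 12, A[0][2] + B[2][2] = 6 + -2 = 4) = 4 (attained at k = 2)
  C[1][0] = min over k of (A[1][0] + B[0][0] = -2 + -1 = -3, A[1][1] + B[1][0] = 1 + -2 = -1, A[1][2] + B[2][0] = 0 + 6 = 6) = -3 (attained at k = 0)
  C[1][1] = min over k of (A[1][0] + B[0][1] = -2 + 4 = 2, A[1][1] + B[1][1] = 1 + 10 = 11, A[1][2] + B[2][1] = 0 + 8 = 8) = 2 (attained at k = 0)
  C[1][2] = min over k of (A[1][0] + B[0][2] = -2 + 10 = 8, A[1][1] + B[1][2] = 1 + 3 = 4, A[1][2] + B[2][2] = 0 + -2 = -2) = -2 (attained at k = 2)
  C[2][0] = min over k of (A[2][0] + B[0][0] = 7 + -1 = 6, A[2][1] + B[1][0] = 5 + -2 = 3, A[2][2] + B[2][0] = 1 + 6 = 7) = 3 (attained at k = 1)
  C[2][1] = min over k of (A[2][0] + B[0][1] = 7 + 4 = 11, A[2][1] + B[1][1] = 5 + 10 = 15, A[2][2] + B[2][1] = 1 + 8 = 9) = 9 (attained at k = 2)
  C[2][2] = min over k of (A[2][0] + B[0][2] = 7 + 10 = 17, A[2][1] + B[1][2] = 5 + 3 = 8, A[2][2] + B[2][2] = 1 + -2 = -1) = -1 (attained at k = 2)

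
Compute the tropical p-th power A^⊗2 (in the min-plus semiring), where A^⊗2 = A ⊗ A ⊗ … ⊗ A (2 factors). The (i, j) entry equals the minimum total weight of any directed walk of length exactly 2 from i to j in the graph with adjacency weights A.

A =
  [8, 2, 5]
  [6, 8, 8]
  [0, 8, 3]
A^⊗2 =
  [5, 10, 8]
  [8, 8, 11]
  [3, 2, 5]

Each entry (A^⊗2)_ij equals the minimum over all length-2 walks i = v_0 → v_1 → … → v_2 = j of Σ_t A[v_t][v_{t+1}]. For example, for (i, j) = (0, 2) we minimise over 3 possible intermediate vertex sequences; the minimum is 8, attained along the walk 0 → 2 → 2.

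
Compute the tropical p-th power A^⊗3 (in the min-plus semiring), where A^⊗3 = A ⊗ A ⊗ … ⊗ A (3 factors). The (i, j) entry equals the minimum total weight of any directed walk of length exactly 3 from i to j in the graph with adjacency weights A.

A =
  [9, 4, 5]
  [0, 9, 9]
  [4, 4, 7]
A^⊗3 =
  [9, 8, 9]
  [4, 9, 12]
  [8, 8, 9]

Each entry (A^⊗3)_ij equals the minimum over all length-3 walks i = v_0 → v_1 → … → v_3 = j of Σ_t A[v_t][v_{t+1}]. For example, for (i, j) = (0, 2) we minimise over 9 possible intermediate vertex sequences; the minimum is 9, attained along the walk 0 → 1 → 0 → 2.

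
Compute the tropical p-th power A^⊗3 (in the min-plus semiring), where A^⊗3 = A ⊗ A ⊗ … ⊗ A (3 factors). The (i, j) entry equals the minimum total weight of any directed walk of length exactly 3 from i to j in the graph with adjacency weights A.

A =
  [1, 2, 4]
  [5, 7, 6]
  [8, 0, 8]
A^⊗3 =
  [3, 4, 6]
  [7, 8, 10]
  [6, 6, 9]

Each entry (A^⊗3)_ij equals the minimum over all length-3 walks i = v_0 → v_1 → … → v_3 = j of Σ_t A[v_t][v_{t+1}]. For example, for (i, j) = (0, 2) we minimise over 9 possible intermediate vertex sequences; the minimum is 6, attained along the walk 0 → 0 → 0 → 2.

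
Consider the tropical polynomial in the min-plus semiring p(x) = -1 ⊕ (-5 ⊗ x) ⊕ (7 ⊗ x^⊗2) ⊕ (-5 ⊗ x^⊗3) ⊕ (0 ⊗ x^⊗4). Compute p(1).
p(1) = -4

A tropical monomial a ⊗ x^⊗i evaluates to a + i · x. Evaluating each term at x = 1:
  Term 0 contributes -1 + 0 · 1 = -1
  Term 1 contributes -5 + 1 · 1 = -4
  Term 2 contributes 7 + 2 · 1 = 9
  Term 3 contributes -5 + 3 · 1 = -2
  Term 4 contributes 0 + 4 · 1 = 4
p(1) = ⊕ of these = min[-1, -4, 9, -2, 4] = -4.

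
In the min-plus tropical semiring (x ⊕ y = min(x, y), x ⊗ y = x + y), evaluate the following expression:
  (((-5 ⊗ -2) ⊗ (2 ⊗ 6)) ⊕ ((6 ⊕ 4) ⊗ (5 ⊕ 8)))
(((-5 ⊗ -2) ⊗ (2 ⊗ 6)) ⊕ ((6 ⊕ 4) ⊗ (5 ⊕ 8))) = 1

Expand innermost to outermost. Recall ⊕ takes the minimum of its arguments and ⊗ takes their sum. Working out the expression (((-5 ⊗ -2) ⊗ (2 ⊗ 6)) ⊕ ((6 ⊕ 4) ⊗ (5 ⊕ 8))) gives 1.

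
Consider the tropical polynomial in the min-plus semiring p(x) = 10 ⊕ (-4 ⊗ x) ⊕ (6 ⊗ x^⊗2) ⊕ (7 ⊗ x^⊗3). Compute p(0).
p(0) = -4

A tropical monomial a ⊗ x^⊗i evaluates to a + i · x. Evaluating each term at x = 0:
  Term 0 contributes 10 + 0 · 0 = 10
  Term 1 contributes -4 + 1 · 0 = -4
  Term 2 contributes 6 + 2 · 0 = 6
  Term 3 contributes 7 + 3 · 0 = 7
p(0) = ⊕ of these = min[10, -4, 6, 7] = -4.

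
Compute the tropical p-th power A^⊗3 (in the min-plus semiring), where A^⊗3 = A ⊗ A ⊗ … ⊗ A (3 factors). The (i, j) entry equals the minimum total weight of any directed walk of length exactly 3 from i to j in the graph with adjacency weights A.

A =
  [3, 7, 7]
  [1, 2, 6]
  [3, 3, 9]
A^⊗3 =
  [9, 11, 13]
  [5, 6, 10]
  [6, 7, 11]

Each entry (A^⊗3)_ij equals the minimum over all length-3 walks i = v_0 → v_1 → … → v_3 = j of Σ_t A[v_t][v_{t+1}]. For example, for (i, j) = (0, 2) we minimise over 9 possible intermediate vertex sequences; the minimum is 13, attained along the walk 0 → 0 → 0 → 2.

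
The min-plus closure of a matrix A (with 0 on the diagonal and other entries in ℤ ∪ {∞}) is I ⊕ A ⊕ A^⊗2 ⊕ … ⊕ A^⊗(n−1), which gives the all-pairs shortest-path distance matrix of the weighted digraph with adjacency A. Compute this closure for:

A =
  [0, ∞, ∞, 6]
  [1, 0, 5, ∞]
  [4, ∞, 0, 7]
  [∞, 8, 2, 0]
Closure =
  [0, 14, 8, 6]
  [1, 0, 5, 7]
  [4, 15, 0, 7]
  [6, 8, 2, 0]

This is the Floyd-Warshall all-pairs shortest-path computation. For each intermediate vertex k = 0, 1, …, 3, update dist[i][j] ← min(dist[i][j], dist[i][k] + dist[k][j]). The final matrix gives, for each (i, j), the minimum total weight of any directed path from i to j (possibly empty when i = j).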